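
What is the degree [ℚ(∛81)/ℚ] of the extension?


∛81 has minimal polynomial x³ - 81 (irreducible over ℚ since 81 is not a perfect cube)

[ℚ(∛81)/ℚ] = 3


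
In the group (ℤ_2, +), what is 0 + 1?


Operation: addition mod 2
0 + 1 = (a + b) mod 2 with a = 0, b = 1

0 + 1 = 1


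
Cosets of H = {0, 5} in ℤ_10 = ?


H = {0, 5}, |H| = 2
Number of cosets = |G|/|H| = 10/2 = 5
0 + H = {0, 5}
1 + H = {1, 6}
2 + H = {2, 7}
3 + H = {3, 8}
4 + H = {4, 9}

Cosets: 0+H={0,5}; 1+H={1,6}; 2+H={2,7}; 3+H={3,8}; 4+H={4,9}


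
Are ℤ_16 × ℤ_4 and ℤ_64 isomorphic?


Comparing ℤ_16 × ℤ_4 and ℤ_64:
gcd(16,4) = 4 ≠ 1. Max element order in ℤ_16×ℤ_4 is lcm(16,4) = 16 < 64, so it has no element of order 64

No, ℤ_16 × ℤ_4 ≇ ℤ_64


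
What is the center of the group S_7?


Z(G) = {g ∈ G | gx = xg for all x ∈ G}
S_n is non-abelian for n ≥ 3; Z(S_7) is trivial

Z(S_7) = {e}


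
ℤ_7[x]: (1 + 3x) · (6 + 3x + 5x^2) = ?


Expand and collect like terms; reduce coefficients mod 7:
x^0: 1·6 = 6 ≡ 6 (mod 7)
x^1: 1·3 + 3·6 = 21 ≡ 0 (mod 7)
x^2: 1·5 + 3·3 = 14 ≡ 0 (mod 7)
x^3: 3·5 = 15 ≡ 1 (mod 7)
Result: 6 + x^3

f · g = 6 + x^3


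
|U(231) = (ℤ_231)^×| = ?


U(n) is the group of units mod n; |U(n)| = φ(n)
|U(231)| = φ(231) = 120

|U(231) = (ℤ_231)^×| = 120


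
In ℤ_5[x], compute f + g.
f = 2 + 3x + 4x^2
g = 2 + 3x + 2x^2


Add coefficients mod 5:
x^0: 2 + 2 = 4 (mod 5)
x^1: 3 + 3 = 1 (mod 5)
x^2: 4 + 2 = 1 (mod 5)
Result: 4 + x + x^2

f + g = 4 + x + x^2


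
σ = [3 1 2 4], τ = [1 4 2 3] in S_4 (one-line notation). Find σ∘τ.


σ∘τ: apply τ first, then σ
1 →τ 1 →σ 3
2 →τ 4 →σ 4
3 →τ 2 →σ 1
4 →τ 3 →σ 2

σ∘τ = [3 4 1 2]


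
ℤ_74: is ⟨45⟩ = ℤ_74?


g generates ℤ_n iff gcd(g, n) = 1
gcd(45, 74) = 1
Since gcd = 1, 45 is a generator.

Yes, 45 generates ℤ_74


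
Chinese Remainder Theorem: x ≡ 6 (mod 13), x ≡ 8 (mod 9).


m₁ = 13, m₂ = 9, gcd = 1, so CRT applies. M = m₁·m₂ = 117
Let M₁ = M/m₁ = 9, M₂ = M/m₂ = 13
Find y₁ ≡ M₁⁻¹ (mod m₁): 9⁻¹ ≡ 3 (mod 13)
Find y₂ ≡ M₂⁻¹ (mod m₂): 13⁻¹ ≡ 7 (mod 9)
x = a₁·M₁·y₁ + a₂·M₂·y₂ = 6·9·3 + 8·13·7 = 890
Reduce mod 117: x ≡ 71
Check: 71 mod 13 = 6 ✓, 71 mod 9 = 8 ✓

x ≡ 71 (mod 117)


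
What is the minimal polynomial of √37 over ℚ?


√37 satisfies x² - 37 = 0, irreducible over ℚ since 37 is squarefree

Minimal polynomial: x² - 37


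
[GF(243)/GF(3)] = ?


GF(243) = GF(3^5), so the extension degree is 5

[GF(243)/GF(3)] = 5


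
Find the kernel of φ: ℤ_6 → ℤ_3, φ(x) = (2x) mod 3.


Kernel = preimage of identity
ker(φ) = {x ∈ ℤ_6 : 2x ≡ 0 (mod 3)}. Since 3 | 6, φ is well-defined. The kernel is the cyclic subgroup ⟨3⟩ of ℤ_6 (order 2), i.e. {0, 3}

ker(φ) = {0, 3}


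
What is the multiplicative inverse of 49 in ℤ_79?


Use the extended Euclidean algorithm to write 1 = 49·s + 79·t; then s mod 79 is the inverse.
Euclidean algorithm:
  49 = 0·79 + 49
  79 = 1·49 + 30
  49 = 1·30 + 19
  30 = 1·19 + 11
  19 = 1·11 + 8
  11 = 1·8 + 3
  8 = 2·3 + 2
  3 = 1·2 + 1
  2 = 2·1 + 0
gcd(49,79) = 1
Back-substitution gives: 49·(-29) + 79·(18) = 1
So 49⁻¹ ≡ -29 ≡ 50 (mod 79)
Check: 49 × 50 = 2450 ≡ 1 (mod 79) ✓

49⁻¹ ≡ 50 (mod 79)


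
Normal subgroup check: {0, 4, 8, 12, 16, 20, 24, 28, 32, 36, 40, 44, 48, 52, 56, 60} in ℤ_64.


H = {0, 4, 8, 12, 16, 20, 24, 28, 32, 36, 40, 44, 48, 52, 56, 60} in ℤ_64
ℤ_64 is abelian; every subgroup of an abelian group is normal

Yes, normal subgroup


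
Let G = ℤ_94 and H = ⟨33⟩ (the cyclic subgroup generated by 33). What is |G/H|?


|⟨33⟩| = n / gcd(33, 94) = 94 / 1 = 94
H is normal (ℤ_94 is abelian).
|G/H| = |G| / |H| = 94 / 94 = 1

|G/H| = 1


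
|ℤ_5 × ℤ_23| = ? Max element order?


|ℤ_5 × ℤ_23| = 5 × 23 = 115
Max element order = lcm(5,23) = 115
Cyclic? Yes (gcd=1)

|ℤ_5×ℤ_23| = 115, max element order = 115


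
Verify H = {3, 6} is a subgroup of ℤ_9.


Subgroup test for H = {3, 6} in (ℤ_9, +):
(1) 0 ∈ H? No
(2) Closure: for all a,b ∈ H, (a+b) mod 9 ∈ H? No  [counterexample: 3 + 6 = 0 ∉ H]
(3) Inverses: for all a ∈ H, -a mod 9 ∈ H? Yes

No, H is not a subgroup of ℤ_9


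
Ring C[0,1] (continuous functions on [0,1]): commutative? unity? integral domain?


pointwise +,× is commutative with unity (constant 1); but bump functions with disjoint support multiply to 0 — zero divisors, so not an integral domain
Commutative: Yes
Integral domain: No
Has unity: Yes

C[0,1] (continuous functions on [0,1]): Commutative=Yes, Unity=Yes


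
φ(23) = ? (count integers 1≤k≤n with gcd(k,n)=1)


φ(n) = count of k ∈ {1,...,n} with gcd(k,n)=1
Coprimes to 23: {1, 2, 3, 4, 5, 6, 7, 8, 9, 10, 11, 12, 13, 14, 15, 16, 17, 18, 19, 20, 21, 22}
Count: 22

φ(23) = 22


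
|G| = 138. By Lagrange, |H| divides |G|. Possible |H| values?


Lagrange's theorem: |H| divides |G|
|G| = 138
Divisors of 138: 1, 2, 3, 6, 23, 46, 69, 138

Possible subgroup orders: {1, 2, 3, 6, 23, 46, 69, 138}


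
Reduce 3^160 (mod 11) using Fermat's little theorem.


Fermat's little theorem: if p is prime and gcd(a,p)=1, then a^(p-1) ≡ 1 (mod p)
p = 11 is prime, gcd(3,11) = 1
Reduce exponent: 160 mod 10 = 0
So 3^160 ≡ 3^0 (mod 11)
3^0 = 1

3^160 ≡ 1 (mod 11)


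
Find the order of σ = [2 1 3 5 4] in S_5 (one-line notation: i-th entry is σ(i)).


Cycle decomposition: (1 2) (4 5)
Cycle lengths: 2, 2
Order = lcm(2, 2) = 2

ord(σ) = 2


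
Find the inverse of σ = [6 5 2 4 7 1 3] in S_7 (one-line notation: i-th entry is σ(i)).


To find σ⁻¹, swap domain and range:
σ(1) = 6 → σ⁻¹(6) = 1
σ(2) = 5 → σ⁻¹(5) = 2
σ(3) = 2 → σ⁻¹(2) = 3
σ(4) = 4 → σ⁻¹(4) = 4
σ(5) = 7 → σ⁻¹(7) = 5
σ(6) = 1 → σ⁻¹(1) = 6
σ(7) = 3 → σ⁻¹(3) = 7

σ⁻¹ = [6 3 7 4 2 1 5]


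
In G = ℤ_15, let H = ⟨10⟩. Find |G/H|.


|⟨10⟩| = n / gcd(10, 15) = 15 / 5 = 3
H is normal (ℤ_15 is abelian).
|G/H| = |G| / |H| = 15 / 3 = 5

|G/H| = 5


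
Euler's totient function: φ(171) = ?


Factor n: 171 = 3^2 × 19
φ(n) = n · ∏(1 - 1/p) over distinct primes p | n
φ(171) = 171 · (1 - 1/3) · (1 - 1/19) = 108

φ(171) = 108


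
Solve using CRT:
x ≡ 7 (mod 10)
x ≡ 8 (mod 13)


m₁ = 10, m₂ = 13, gcd = 1, so CRT applies. M = m₁·m₂ = 130
Let M₁ = M/m₁ = 13, M₂ = M/m₂ = 10
Find y₁ ≡ M₁⁻¹ (mod m₁): 13⁻¹ ≡ 7 (mod 10)
Find y₂ ≡ M₂⁻¹ (mod m₂): 10⁻¹ ≡ 4 (mod 13)
x = a₁·M₁·y₁ + a₂·M₂·y₂ = 7·13·7 + 8·10·4 = 957
Reduce mod 130: x ≡ 47
Check: 47 mod 10 = 7 ✓, 47 mod 13 = 8 ✓

x ≡ 47 (mod 130)


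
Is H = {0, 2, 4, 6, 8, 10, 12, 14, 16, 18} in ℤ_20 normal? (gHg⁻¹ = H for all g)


H = {0, 2, 4, 6, 8, 10, 12, 14, 16, 18} in ℤ_20
ℤ_20 is abelian; every subgroup of an abelian group is normal

Yes, normal subgroup


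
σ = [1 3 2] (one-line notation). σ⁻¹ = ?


To find σ⁻¹, swap domain and range:
σ(1) = 1 → σ⁻¹(1) = 1
σ(2) = 3 → σ⁻¹(3) = 2
σ(3) = 2 → σ⁻¹(2) = 3

σ⁻¹ = [1 3 2]


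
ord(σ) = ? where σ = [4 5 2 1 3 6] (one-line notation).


Cycle decomposition: (1 4) (2 5 3)
Cycle lengths: 2, 3
Order = lcm(2, 3) = 6

ord(σ) = 6


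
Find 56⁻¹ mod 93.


Use the extended Euclidean algorithm to write 1 = 56·s + 93·t; then s mod 93 is the inverse.
Euclidean algorithm:
  56 = 0·93 + 56
  93 = 1·56 + 37
  56 = 1·37 + 19
  37 = 1·19 + 18
  19 = 1·18 + 1
  18 = 18·1 + 0
gcd(56,93) = 1
Back-substitution gives: 56·(5) + 93·(-3) = 1
So 56⁻¹ ≡ 5 ≡ 5 (mod 93)
Check: 56 × 5 = 280 ≡ 1 (mod 93) ✓

56⁻¹ ≡ 5 (mod 93)


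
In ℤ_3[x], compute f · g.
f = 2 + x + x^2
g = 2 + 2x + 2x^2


Expand and collect like terms; reduce coefficients mod 3:
x^0: 2·2 = 4 ≡ 1 (mod 3)
x^1: 2·2 + 1·2 = 6 ≡ 0 (mod 3)
x^2: 2·2 + 1·2 + 1·2 = 8 ≡ 2 (mod 3)
x^3: 1·2 + 1·2 = 4 ≡ 1 (mod 3)
x^4: 1·2 = 2 ≡ 2 (mod 3)
Result: 1 + 2x^2 + x^3 + 2x^4

f · g = 1 + 2x^2 + x^3 + 2x^4


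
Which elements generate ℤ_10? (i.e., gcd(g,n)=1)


g generates ℤ_n iff gcd(g,n) = 1
Checking each g ∈ {1,...,9}:
gcd(1,10) = 1
gcd(2,10) = 2
gcd(3,10) = 1
gcd(4,10) = 2
gcd(5,10) = 5
gcd(6,10) = 2
gcd(7,10) = 1
gcd(8,10) = 2
gcd(9,10) = 1
Generators: {1, 3, 7, 9}
Number of generators = φ(10) = 4

Generators of ℤ_10 = {1, 3, 7, 9}


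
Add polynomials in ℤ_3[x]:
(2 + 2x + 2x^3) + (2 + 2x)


Add coefficients mod 3:
x^0: 2 + 2 = 1 (mod 3)
x^1: 2 + 2 = 1 (mod 3)
x^2: 0 + 0 = 0 (mod 3)
x^3: 2 + 0 = 2 (mod 3)
Result: 1 + x + 2x^3

f + g = 1 + x + 2x^3


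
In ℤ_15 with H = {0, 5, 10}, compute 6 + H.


6 + H = {6 + h (mod 15) : h ∈ H}
6+0=6, 6+5=11, 6+10=1
6 + H = {1, 6, 11} = 1 + H

6 + H = {1, 6, 11}


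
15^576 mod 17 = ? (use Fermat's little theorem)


Fermat's little theorem: if p is prime and gcd(a,p)=1, then a^(p-1) ≡ 1 (mod p)
p = 17 is prime, gcd(15,17) = 1
Reduce exponent: 576 mod 16 = 0
So 15^576 ≡ 15^0 (mod 17)
15^0 = 1

15^576 ≡ 1 (mod 17)


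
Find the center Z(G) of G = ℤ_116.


Z(G) = {g ∈ G | gx = xg for all x ∈ G}
ℤ_116 is abelian, so Z(G) = G

Z(ℤ_116) = ℤ_116


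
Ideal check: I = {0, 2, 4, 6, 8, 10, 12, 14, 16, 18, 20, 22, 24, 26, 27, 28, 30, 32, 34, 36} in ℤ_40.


Check ideal conditions for I = {0, 2, 4, 6, 8, 10, 12, 14, 16, 18, 20, 22, 24, 26, 27, 28, 30, 32, 34, 36} in ℤ_40:
(1) I is an additive subgroup? No
(2) For r ∈ ℤ_40 and a ∈ I: r·a ∈ I? No  [counterexample: r=3, a=26, r·a mod 40 = 38 ∉ I]

No, I is not an ideal of ℤ_40


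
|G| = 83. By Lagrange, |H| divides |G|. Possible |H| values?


Lagrange's theorem: |H| divides |G|
|G| = 83
Divisors of 83: 1, 83

Possible subgroup orders: {1, 83}


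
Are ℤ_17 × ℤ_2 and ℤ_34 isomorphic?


Comparing ℤ_17 × ℤ_2 and ℤ_34:
gcd(17,2) = 1, so ℤ_17 × ℤ_2 ≅ ℤ_34 (CRT)

Yes, ℤ_17 × ℤ_2 ≅ ℤ_34


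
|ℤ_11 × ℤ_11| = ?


|A × B| = |A| · |B|
|ℤ_11 × ℤ_11| = 11 × 11 = 121

|ℤ_11 × ℤ_11| = 121


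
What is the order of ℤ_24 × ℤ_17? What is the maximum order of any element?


|ℤ_24 × ℤ_17| = 24 × 17 = 408
Max element order = lcm(24,17) = 408
Cyclic? Yes (gcd=1)

|ℤ_24×ℤ_17| = 408, max element order = 408


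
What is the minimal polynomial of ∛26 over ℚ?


∛26 satisfies x³ - 26 = 0, irreducible over ℚ (no rational root; 26 is not a perfect cube)

Minimal polynomial: x³ - 26


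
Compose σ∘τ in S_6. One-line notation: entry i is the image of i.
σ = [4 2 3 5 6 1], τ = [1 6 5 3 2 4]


σ∘τ: apply τ first, then σ
1 →τ 1 →σ 4
2 →τ 6 →σ 1
3 →τ 5 →σ 6
4 →τ 3 →σ 3
5 →τ 2 →σ 2
6 →τ 4 →σ 5

σ∘τ = [4 1 6 3 2 5]


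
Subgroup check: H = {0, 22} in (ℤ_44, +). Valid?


Subgroup test for H = {0, 22} in (ℤ_44, +):
(1) 0 ∈ H? Yes
(2) Closure: for all a,b ∈ H, (a+b) mod 44 ∈ H? Yes
(3) Inverses: for all a ∈ H, -a mod 44 ∈ H? Yes

Yes, H is a subgroup of ℤ_44


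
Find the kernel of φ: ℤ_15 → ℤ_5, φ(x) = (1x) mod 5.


Kernel = preimage of identity
ker(φ) = {x ∈ ℤ_15 : 1x ≡ 0 (mod 5)}. Since 5 | 15, φ is well-defined. The kernel is the cyclic subgroup ⟨5⟩ of ℤ_15 (order 3), i.e. {0, 5, 10}

ker(φ) = {0, 5, 10}


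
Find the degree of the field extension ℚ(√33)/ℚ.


√33 has minimal polynomial x² - 33 (irreducible over ℚ since 33 is squarefree)

[ℚ(√33)/ℚ] = 2


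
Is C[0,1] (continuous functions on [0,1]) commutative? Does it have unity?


pointwise +,× is commutative with unity (constant 1); but bump functions with disjoint support multiply to 0 — zero divisors, so not an integral domain
Commutative: Yes
Integral domain: No
Has unity: Yes

C[0,1] (continuous functions on [0,1]): Commutative=Yes, Unity=Yes


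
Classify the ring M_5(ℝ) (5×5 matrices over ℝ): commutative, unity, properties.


Matrix multiplication is non-commutative for n ≥ 2; the identity matrix I is the unity; singular matrices give zero divisors, so not an integral domain
Commutative: No
Integral domain: No
Has unity: Yes

M_5(ℝ) (5×5 matrices over ℝ): Commutative=No, Unity=Yes


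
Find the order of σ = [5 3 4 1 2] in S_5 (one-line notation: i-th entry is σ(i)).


Cycle decomposition: (1 5 2 3 4)
Cycle lengths: 5
Order = lcm(5) = 5

ord(σ) = 5


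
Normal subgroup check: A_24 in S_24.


H = A_24 in S_24
A_24 has index 2 in S_24, and every subgroup of index 2 is normal

Yes, normal subgroup


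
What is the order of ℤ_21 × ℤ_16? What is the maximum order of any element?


|ℤ_21 × ℤ_16| = 21 × 16 = 336
Max element order = lcm(21,16) = 336
Cyclic? Yes (gcd=1)

|ℤ_21×ℤ_16| = 336, max element order = 336


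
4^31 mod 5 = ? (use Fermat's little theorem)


Fermat's little theorem: if p is prime and gcd(a,p)=1, then a^(p-1) ≡ 1 (mod p)
p = 5 is prime, gcd(4,5) = 1
Reduce exponent: 31 mod 4 = 3
So 4^31 ≡ 4^3 (mod 5)
4^3 mod 5 = 4

4^31 ≡ 4 (mod 5)


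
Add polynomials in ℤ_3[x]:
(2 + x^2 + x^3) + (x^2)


Add coefficients mod 3:
x^0: 2 + 0 = 2 (mod 3)
x^1: 0 + 0 = 0 (mod 3)
x^2: 1 + 1 = 2 (mod 3)
x^3: 1 + 0 = 1 (mod 3)
Result: 2 + 2x^2 + x^3

f + g = 2 + 2x^2 + x^3


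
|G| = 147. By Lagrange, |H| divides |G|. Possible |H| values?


Lagrange's theorem: |H| divides |G|
|G| = 147
Divisors of 147: 1, 3, 7, 21, 49, 147

Possible subgroup orders: {1, 3, 7, 21, 49, 147}


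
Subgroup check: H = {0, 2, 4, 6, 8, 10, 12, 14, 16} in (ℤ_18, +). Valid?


Subgroup test for H = {0, 2, 4, 6, 8, 10, 12, 14, 16} in (ℤ_18, +):
(1) 0 ∈ H? Yes
(2) Closure: for all a,b ∈ H, (a+b) mod 18 ∈ H? Yes
(3) Inverses: for all a ∈ H, -a mod 18 ∈ H? Yes

Yes, H is a subgroup of ℤ_18


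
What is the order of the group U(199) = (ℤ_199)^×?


U(n) is the group of units mod n; |U(n)| = φ(n)
|U(199)| = φ(199) = 198

|U(199) = (ℤ_199)^×| = 198


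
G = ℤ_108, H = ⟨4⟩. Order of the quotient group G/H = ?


|⟨4⟩| = n / gcd(4, 108) = 108 / 4 = 27
H is normal (ℤ_108 is abelian).
|G/H| = |G| / |H| = 108 / 27 = 4

|G/H| = 4


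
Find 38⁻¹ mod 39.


Use the extended Euclidean algorithm to write 1 = 38·s + 39·t; then s mod 39 is the inverse.
Euclidean algorithm:
  38 = 0·39 + 38
  39 = 1·38 + 1
  38 = 38·1 + 0
gcd(38,39) = 1
Back-substitution gives: 38·(-1) + 39·(1) = 1
So 38⁻¹ ≡ -1 ≡ 38 (mod 39)
Check: 38 × 38 = 1444 ≡ 1 (mod 39) ✓

38⁻¹ ≡ 38 (mod 39)


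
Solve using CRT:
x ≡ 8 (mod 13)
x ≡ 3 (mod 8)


m₁ = 13, m₂ = 8, gcd = 1, so CRT applies. M = m₁·m₂ = 104
Let M₁ = M/m₁ = 8, M₂ = M/m₂ = 13
Find y₁ ≡ M₁⁻¹ (mod m₁): 8⁻¹ ≡ 5 (mod 13)
Find y₂ ≡ M₂⁻¹ (mod m₂): 13⁻¹ ≡ 5 (mod 8)
x = a₁·M₁·y₁ + a₂·M₂·y₂ = 8·8·5 + 3·13·5 = 515
Reduce mod 104: x ≡ 99
Check: 99 mod 13 = 8 ✓, 99 mod 8 = 3 ✓

x ≡ 99 (mod 104)


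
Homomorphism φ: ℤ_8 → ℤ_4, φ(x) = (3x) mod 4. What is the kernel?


Kernel = preimage of identity
ker(φ) = {x ∈ ℤ_8 : 3x ≡ 0 (mod 4)}. Since 4 | 8, φ is well-defined. The kernel is the cyclic subgroup ⟨4⟩ of ℤ_8 (order 2), i.e. {0, 4}

ker(φ) = {0, 4}


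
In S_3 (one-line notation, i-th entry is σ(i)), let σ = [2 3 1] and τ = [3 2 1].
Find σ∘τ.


σ∘τ: apply τ first, then σ
1 →τ 3 →σ 1
2 →τ 2 →σ 3
3 →τ 1 →σ 2

σ∘τ = [1 3 2]


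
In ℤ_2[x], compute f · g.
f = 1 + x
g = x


Expand and collect like terms; reduce coefficients mod 2:
x^0: 1·0 = 0 ≡ 0 (mod 2)
x^1: 1·1 + 1·0 = 1 ≡ 1 (mod 2)
x^2: 1·1 = 1 ≡ 1 (mod 2)
Result: x + x^2

f · g = x + x^2


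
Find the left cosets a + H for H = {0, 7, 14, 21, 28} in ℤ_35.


H = {0, 7, 14, 21, 28}, |H| = 5
Number of cosets = |G|/|H| = 35/5 = 7
0 + H = {0, 7, 14, 21, 28}
1 + H = {1, 8, 15, 22, 29}
2 + H = {2, 9, 16, 23, 30}
3 + H = {3, 10, 17, 24, 31}
4 + H = {4, 11, 18, 25, 32}
5 + H = {5, 12, 19, 26, 33}
6 + H = {6, 13, 20, 27, 34}

Cosets: 0+H={0,7,14,21,28}; 1+H={1,8,15,22,29}; 2+H={2,9,16,23,30}; 3+H={3,10,17,24,31}; 4+H={4,11,18,25,32}; 5+H={5,12,19,26,33}; 6+H={6,13,20,27,34}


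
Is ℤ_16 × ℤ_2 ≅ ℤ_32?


Comparing ℤ_16 × ℤ_2 and ℤ_32:
gcd(16,2) = 2 ≠ 1. Max element order in ℤ_16×ℤ_2 is lcm(16,2) = 16 < 32, so it has no element of order 32

No, ℤ_16 × ℤ_2 ≇ ℤ_32


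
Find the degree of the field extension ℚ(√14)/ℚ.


√14 has minimal polynomial x² - 14 (irreducible over ℚ since 14 is squarefree)

[ℚ(√14)/ℚ] = 2


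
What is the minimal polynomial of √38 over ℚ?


√38 satisfies x² - 38 = 0, irreducible over ℚ since 38 is squarefree

Minimal polynomial: x² - 38


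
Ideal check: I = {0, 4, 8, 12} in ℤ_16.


Check ideal conditions for I = {0, 4, 8, 12} in ℤ_16:
(1) I is an additive subgroup? Yes
(2) For r ∈ ℤ_16 and a ∈ I: r·a ∈ I? Yes

Yes, I is an ideal of ℤ_16


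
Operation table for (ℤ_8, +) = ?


Elements: {0, 1, 2, 3, 4, 5, 6, 7}
Operation: addition mod 8
Entry (a, b) = (a + b) mod 8

Cayley table:
  | 0 | 1 | 2 | 3 | 4 | 5 | 6 | 7
0 | 0 | 1 | 2 | 3 | 4 | 5 | 6 | 7
1 | 1 | 2 | 3 | 4 | 5 | 6 | 7 | 0
2 | 2 | 3 | 4 | 5 | 6 | 7 | 0 | 1
3 | 3 | 4 | 5 | 6 | 7 | 0 | 1 | 2
4 | 4 | 5 | 6 | 7 | 0 | 1 | 2 | 3
5 | 5 | 6 | 7 | 0 | 1 | 2 | 3 | 4
6 | 6 | 7 | 0 | 1 | 2 | 3 | 4 | 5
7 | 7 | 0 | 1 | 2 | 3 | 4 | 5 | 6


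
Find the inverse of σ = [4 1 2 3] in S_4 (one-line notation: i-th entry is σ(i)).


To find σ⁻¹, swap domain and range:
σ(1) = 4 → σ⁻¹(4) = 1
σ(2) = 1 → σ⁻¹(1) = 2
σ(3) = 2 → σ⁻¹(2) = 3
σ(4) = 3 → σ⁻¹(3) = 4

σ⁻¹ = [2 3 4 1]


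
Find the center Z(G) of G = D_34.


Z(G) = {g ∈ G | gx = xg for all x ∈ G}
For even n, Z(D_n) = {e, r^(n/2)}: the 180° rotation r^17 commutes with every reflection and rotation

Z(D_34) = {e, r^17}


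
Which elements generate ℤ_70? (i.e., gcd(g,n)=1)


g generates ℤ_n iff gcd(g,n) = 1
Prime factors of 70: 2, 5, 7
Generators are g ∈ {1,...,69} not divisible by any of these primes.
Generators: {1, 3, 9, 11, 13, 17, 19, 23, 27, 29, 31, 33, 37, 39, 41, 43, 47, 51, 53, 57, 59, 61, 67, 69}
Number of generators = φ(70) = 24

Generators of ℤ_70 = {1, 3, 9, 11, 13, 17, 19, 23, 27, 29, 31, 33, 37, 39, 41, 43, 47, 51, 53, 57, 59, 61, 67, 69}


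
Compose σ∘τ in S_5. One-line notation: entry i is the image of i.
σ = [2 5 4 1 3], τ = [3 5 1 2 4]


σ∘τ: apply τ first, then σ
1 →τ 3 →σ 4
2 →τ 5 →σ 3
3 →τ 1 →σ 2
4 →τ 2 →σ 5
5 →τ 4 →σ 1

σ∘τ = [4 3 2 5 1]


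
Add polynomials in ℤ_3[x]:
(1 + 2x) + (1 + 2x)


Add coefficients mod 3:
x^0: 1 + 1 = 2 (mod 3)
x^1: 2 + 2 = 1 (mod 3)
Result: 2 + x

f + g = 2 + x


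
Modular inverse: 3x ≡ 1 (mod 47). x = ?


Use the extended Euclidean algorithm to write 1 = 3·s + 47·t; then s mod 47 is the inverse.
Euclidean algorithm:
  3 = 0·47 + 3
  47 = 15·3 + 2
  3 = 1·2 + 1
  2 = 2·1 + 0
gcd(3,47) = 1
Back-substitution gives: 3·(16) + 47·(-1) = 1
So 3⁻¹ ≡ 16 ≡ 16 (mod 47)
Check: 3 × 16 = 48 ≡ 1 (mod 47) ✓

3⁻¹ ≡ 16 (mod 47)


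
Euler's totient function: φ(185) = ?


Factor n: 185 = 5 × 37
φ(n) = n · ∏(1 - 1/p) over distinct primes p | n
φ(185) = 185 · (1 - 1/5) · (1 - 1/37) = 144

φ(185) = 144


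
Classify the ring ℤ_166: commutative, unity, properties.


ℤ_166 is a commutative ring with unity 1; 166 = 2×83 is composite, so 2·83 ≡ 0 gives zero divisors (not an integral domain)
Commutative: Yes
Integral domain: No
Has unity: Yes

ℤ_166: Commutative=Yes, Unity=Yes


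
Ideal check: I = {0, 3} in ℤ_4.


Check ideal conditions for I = {0, 3} in ℤ_4:
(1) I is an additive subgroup? No
(2) For r ∈ ℤ_4 and a ∈ I: r·a ∈ I? No  [counterexample: r=2, a=3, r·a mod 4 = 2 ∉ I]

No, I is not an ideal of ℤ_4


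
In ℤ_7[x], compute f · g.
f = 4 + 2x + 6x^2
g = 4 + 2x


Expand and collect like terms; reduce coefficients mod 7:
x^0: 4·4 = 16 ≡ 2 (mod 7)
x^1: 4·2 + 2·4 = 16 ≡ 2 (mod 7)
x^2: 2·2 + 6·4 = 28 ≡ 0 (mod 7)
x^3: 6·2 = 12 ≡ 5 (mod 7)
Result: 2 + 2x + 5x^3

f · g = 2 + 2x + 5x^3


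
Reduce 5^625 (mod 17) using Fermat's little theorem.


Fermat's little theorem: if p is prime and gcd(a,p)=1, then a^(p-1) ≡ 1 (mod p)
p = 17 is prime, gcd(5,17) = 1
Reduce exponent: 625 mod 16 = 1
So 5^625 ≡ 5^1 (mod 17)
5^1 mod 17 = 5

5^625 ≡ 5 (mod 17)


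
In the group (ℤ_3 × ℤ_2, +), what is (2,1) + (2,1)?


Operation: componentwise addition mod (3, 2)
(2,1) + (2,1) = ((a₁+b₁) mod 3, (a₂+b₂) mod 2) with a = (2,1), b = (2,1)

(2,1) + (2,1) = (1,0)


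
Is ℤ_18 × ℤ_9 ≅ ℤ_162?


Comparing ℤ_18 × ℤ_9 and ℤ_162:
gcd(18,9) = 9 ≠ 1. Max element order in ℤ_18×ℤ_9 is lcm(18,9) = 18 < 162, so it has no element of order 162

No, ℤ_18 × ℤ_9 ≇ ℤ_162


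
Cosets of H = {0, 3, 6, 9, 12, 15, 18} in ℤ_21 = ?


H = {0, 3, 6, 9, 12, 15, 18}, |H| = 7
Number of cosets = |G|/|H| = 21/7 = 3
0 + H = {0, 3, 6, 9, 12, 15, 18}
1 + H = {1, 4, 7, 10, 13, 16, 19}
2 + H = {2, 5, 8, 11, 14, 17, 20}

Cosets: 0+H={0,3,6,9,12,15,18}; 1+H={1,4,7,10,13,16,19}; 2+H={2,5,8,11,14,17,20}


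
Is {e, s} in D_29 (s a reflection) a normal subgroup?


H = {e, s} in D_29 (s a reflection)
r·s·r⁻¹ = sr⁻² ≠ s for n ≥ 3, so {e, s} is not closed under conjugation

No, not a normal subgroup


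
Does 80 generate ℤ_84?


g generates ℤ_n iff gcd(g, n) = 1
gcd(80, 84) = 4
Since gcd = 4 ≠ 1, ⟨80⟩ has order 21 < 84, so 80 is not a generator.

No, 80 does not generate ℤ_84


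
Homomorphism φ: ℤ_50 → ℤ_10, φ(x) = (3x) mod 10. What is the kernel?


Kernel = preimage of identity
ker(φ) = {x ∈ ℤ_50 : 3x ≡ 0 (mod 10)}. Since 10 | 50, φ is well-defined. The kernel is the cyclic subgroup ⟨10⟩ of ℤ_50 (order 5), i.e. {0, 10, 20, 30, 40}

ker(φ) = {0, 10, 20, 30, 40}


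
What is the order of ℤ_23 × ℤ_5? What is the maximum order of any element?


|ℤ_23 × ℤ_5| = 23 × 5 = 115
Max element order = lcm(23,5) = 115
Cyclic? Yes (gcd=1)

|ℤ_23×ℤ_5| = 115, max element order = 115


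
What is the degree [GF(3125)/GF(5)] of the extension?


GF(3125) = GF(5^5), so the extension degree is 5

[GF(3125)/GF(5)] = 5


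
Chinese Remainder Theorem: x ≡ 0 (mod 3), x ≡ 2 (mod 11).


m₁ = 3, m₂ = 11, gcd = 1, so CRT applies. M = m₁·m₂ = 33
Let M₁ = M/m₁ = 11, M₂ = M/m₂ = 3
Find y₁ ≡ M₁⁻¹ (mod m₁): 11⁻¹ ≡ 2 (mod 3)
Find y₂ ≡ M₂⁻¹ (mod m₂): 3⁻¹ ≡ 4 (mod 11)
x = a₁·M₁·y₁ + a₂·M₂·y₂ = 0·11·2 + 2·3·4 = 24
Reduce mod 33: x ≡ 24
Check: 24 mod 3 = 0 ✓, 24 mod 11 = 2 ✓

x ≡ 24 (mod 33)


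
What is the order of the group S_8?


|S_n| = n! (number of permutations of n symbols)
|S_8| = 8! = 40320

|S_8| = 40320


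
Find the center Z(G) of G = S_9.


Z(G) = {g ∈ G | gx = xg for all x ∈ G}
S_n is non-abelian for n ≥ 3; Z(S_9) is trivial

Z(S_9) = {e}


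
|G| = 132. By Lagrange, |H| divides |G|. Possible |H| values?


Lagrange's theorem: |H| divides |G|
|G| = 132
Divisors of 132: 1, 2, 3, 4, 6, 11, 12, 22, 33, 44, 66, 132

Possible subgroup orders: {1, 2, 3, 4, 6, 11, 12, 22, 33, 44, 66, 132}


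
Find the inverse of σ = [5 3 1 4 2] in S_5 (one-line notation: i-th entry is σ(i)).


To find σ⁻¹, swap domain and range:
σ(1) = 5 → σ⁻¹(5) = 1
σ(2) = 3 → σ⁻¹(3) = 2
σ(3) = 1 → σ⁻¹(1) = 3
σ(4) = 4 → σ⁻¹(4) = 4
σ(5) = 2 → σ⁻¹(2) = 5

σ⁻¹ = [3 5 2 4 1]


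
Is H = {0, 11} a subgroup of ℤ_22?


Subgroup test for H = {0, 11} in (ℤ_22, +):
(1) 0 ∈ H? Yes
(2) Closure: for all a,b ∈ H, (a+b) mod 22 ∈ H? Yes
(3) Inverses: for all a ∈ H, -a mod 22 ∈ H? Yes

Yes, H is a subgroup of ℤ_22


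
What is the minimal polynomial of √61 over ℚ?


√61 satisfies x² - 61 = 0, irreducible over ℚ since 61 is squarefree

Minimal polynomial: x² - 61


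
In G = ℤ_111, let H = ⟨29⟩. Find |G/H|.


|⟨29⟩| = n / gcd(29, 111) = 111 / 1 = 111
H is normal (ℤ_111 is abelian).
|G/H| = |G| / |H| = 111 / 111 = 1

|G/H| = 1


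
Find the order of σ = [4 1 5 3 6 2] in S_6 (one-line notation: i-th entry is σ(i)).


Cycle decomposition: (1 4 3 5 6 2)
Cycle lengths: 6
Order = lcm(6) = 6

ord(σ) = 6


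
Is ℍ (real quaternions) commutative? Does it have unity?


quaternion multiplication is non-commutative (ij = k ≠ ji = -k); has unity 1; a division ring but not an integral domain since integral domains are commutative by convention
Commutative: No
Integral domain: No
Has unity: Yes

ℍ (real quaternions): Commutative=No, Unity=Yes


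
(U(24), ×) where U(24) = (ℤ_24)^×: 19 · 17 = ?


Operation: multiplication mod 24
19 · 17 = (a × b) mod 24 with a = 19, b = 17

19 · 17 = 11


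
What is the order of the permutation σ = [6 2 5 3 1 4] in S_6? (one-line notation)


Cycle decomposition: (1 6 4 3 5)
Cycle lengths: 5
Order = lcm(5) = 5

ord(σ) = 5


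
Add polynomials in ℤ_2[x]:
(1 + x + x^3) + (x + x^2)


Add coefficients mod 2:
x^0: 1 + 0 = 1 (mod 2)
x^1: 1 + 1 = 0 (mod 2)
x^2: 0 + 1 = 1 (mod 2)
x^3: 1 + 0 = 1 (mod 2)
Result: 1 + x^2 + x^3

f + g = 1 + x^2 + x^3


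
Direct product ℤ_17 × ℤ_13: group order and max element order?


|ℤ_17 × ℤ_13| = 17 × 13 = 221
Max element order = lcm(17,13) = 221
Cyclic? Yes (gcd=1)

|ℤ_17×ℤ_13| = 221, max element order = 221


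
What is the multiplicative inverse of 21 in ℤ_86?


Use the extended Euclidean algorithm to write 1 = 21·s + 86·t; then s mod 86 is the inverse.
Euclidean algorithm:
  21 = 0·86 + 21
  86 = 4·21 + 2
  21 = 10·2 + 1
  2 = 2·1 + 0
gcd(21,86) = 1
Back-substitution gives: 21·(41) + 86·(-10) = 1
So 21⁻¹ ≡ 41 ≡ 41 (mod 86)
Check: 21 × 41 = 861 ≡ 1 (mod 86) ✓

21⁻¹ ≡ 41 (mod 86)


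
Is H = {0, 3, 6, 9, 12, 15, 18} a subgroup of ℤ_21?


Subgroup test for H = {0, 3, 6, 9, 12, 15, 18} in (ℤ_21, +):
(1) 0 ∈ H? Yes
(2) Closure: for all a,b ∈ H, (a+b) mod 21 ∈ H? Yes
(3) Inverses: for all a ∈ H, -a mod 21 ∈ H? Yes

Yes, H is a subgroup of ℤ_21


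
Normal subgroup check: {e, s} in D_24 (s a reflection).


H = {e, s} in D_24 (s a reflection)
r·s·r⁻¹ = sr⁻² ≠ s for n ≥ 3, so {e, s} is not closed under conjugation

No, not a normal subgroup


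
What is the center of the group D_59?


Z(G) = {g ∈ G | gx = xg for all x ∈ G}
For odd n, Z(D_n) = {e}: no nontrivial rotation commutes with all reflections

Z(D_59) = {e}


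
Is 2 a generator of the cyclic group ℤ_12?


g generates ℤ_n iff gcd(g, n) = 1
gcd(2, 12) = 2
Since gcd = 2 ≠ 1, ⟨2⟩ has order 6 < 12, so 2 is not a generator.

No, 2 does not generate ℤ_12


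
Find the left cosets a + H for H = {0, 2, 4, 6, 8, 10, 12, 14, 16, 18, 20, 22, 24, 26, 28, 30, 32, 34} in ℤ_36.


H = {0, 2, 4, 6, 8, 10, 12, 14, 16, 18, 20, 22, 24, 26, 28, 30, 32, 34}, |H| = 18
Number of cosets = |G|/|H| = 36/18 = 2
0 + H = {0, 2, 4, 6, 8, 10, 12, 14, 16, 18, 20, 22, 24, 26, 28, 30, 32, 34}
1 + H = {1, 3, 5, 7, 9, 11, 13, 15, 17, 19, 21, 23, 25, 27, 29, 31, 33, 35}

Cosets: 0+H={0,2,4,6,8,10,12,14,16,18,20,22,24,26,28,30,32,34}; 1+H={1,3,5,7,9,11,13,15,17,19,21,23,25,27,29,31,33,35}


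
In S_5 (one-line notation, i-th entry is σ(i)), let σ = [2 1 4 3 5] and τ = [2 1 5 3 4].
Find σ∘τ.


σ∘τ: apply τ first, then σ
1 →τ 2 →σ 1
2 →τ 1 →σ 2
3 →τ 5 →σ 5
4 →τ 3 →σ 4
5 →τ 4 →σ 3

σ∘τ = [1 2 5 4 3]


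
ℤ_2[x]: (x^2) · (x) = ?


Expand and collect like terms; reduce coefficients mod 2:
x^0: 0·0 = 0 ≡ 0 (mod 2)
x^1: 0·1 + 0·0 = 0 ≡ 0 (mod 2)
x^2: 0·1 + 1·0 = 0 ≡ 0 (mod 2)
x^3: 1·1 = 1 ≡ 1 (mod 2)
Result: x^3

f · g = x^3


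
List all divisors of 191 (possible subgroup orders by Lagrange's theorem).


Lagrange's theorem: |H| divides |G|
|G| = 191
Divisors of 191: 1, 191

Possible subgroup orders: {1, 191}


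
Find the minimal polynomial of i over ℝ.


i satisfies x² + 1 = 0, irreducible over ℝ

Minimal polynomial: x² + 1


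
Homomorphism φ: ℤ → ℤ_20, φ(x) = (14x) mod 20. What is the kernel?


Kernel = preimage of identity
ker(φ) = {x ∈ ℤ : 14x ≡ 0 (mod 20)}. gcd(14,20) = 2, so 14x ≡ 0 (mod 20) ⟺ x ≡ 0 (mod 20/2 = 10). Hence ker(φ) = 10ℤ

ker(φ) = 10ℤ


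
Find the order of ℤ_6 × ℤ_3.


|A × B| = |A| · |B|
|ℤ_6 × ℤ_3| = 6 × 3 = 18

|ℤ_6 × ℤ_3| = 18


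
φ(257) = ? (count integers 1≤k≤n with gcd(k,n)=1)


Factor n: 257 = 257
φ(n) = n · ∏(1 - 1/p) over distinct primes p | n
φ(257) = 257 · (1 - 1/257) = 256

φ(257) = 256


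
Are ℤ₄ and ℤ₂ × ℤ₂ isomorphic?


Comparing ℤ₄ and ℤ₂ × ℤ₂:
ℤ₄ has an element of order 4; ℤ₂×ℤ₂ has exponent 2

No, ℤ₄ ≇ ℤ₂ × ℤ₂


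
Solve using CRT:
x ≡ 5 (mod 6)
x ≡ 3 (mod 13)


m₁ = 6, m₂ = 13, gcd = 1, so CRT applies. M = m₁·m₂ = 78
Let M₁ = M/m₁ = 13, M₂ = M/m₂ = 6
Find y₁ ≡ M₁⁻¹ (mod m₁): 13⁻¹ ≡ 1 (mod 6)
Find y₂ ≡ M₂⁻¹ (mod m₂): 6⁻¹ ≡ 11 (mod 13)
x = a₁·M₁·y₁ + a₂·M₂·y₂ = 5·13·1 + 3·6·11 = 263
Reduce mod 78: x ≡ 29
Check: 29 mod 6 = 5 ✓, 29 mod 13 = 3 ✓

x ≡ 29 (mod 78)


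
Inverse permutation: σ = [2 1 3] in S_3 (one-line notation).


To find σ⁻¹, swap domain and range:
σ(1) = 2 → σ⁻¹(2) = 1
σ(2) = 1 → σ⁻¹(1) = 2
σ(3) = 3 → σ⁻¹(3) = 3

σ⁻¹ = [2 1 3]


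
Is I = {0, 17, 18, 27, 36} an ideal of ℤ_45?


Check ideal conditions for I = {0, 17, 18, 27, 36} in ℤ_45:
(1) I is an additive subgroup? No
(2) For r ∈ ℤ_45 and a ∈ I: r·a ∈ I? No  [counterexample: r=2, a=17, r·a mod 45 = 34 ∉ I]

No, I is not an ideal of ℤ_45


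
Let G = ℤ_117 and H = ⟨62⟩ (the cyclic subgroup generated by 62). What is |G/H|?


|⟨62⟩| = n / gcd(62, 117) = 117 / 1 = 117
H is normal (ℤ_117 is abelian).
|G/H| = |G| / |H| = 117 / 117 = 1

|G/H| = 1


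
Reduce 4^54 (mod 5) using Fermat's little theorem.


Fermat's little theorem: if p is prime and gcd(a,p)=1, then a^(p-1) ≡ 1 (mod p)
p = 5 is prime, gcd(4,5) = 1
Reduce exponent: 54 mod 4 = 2
So 4^54 ≡ 4^2 (mod 5)
4^2 mod 5 = 1

4^54 ≡ 1 (mod 5)


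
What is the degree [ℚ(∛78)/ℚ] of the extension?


∛78 has minimal polynomial x³ - 78 (irreducible over ℚ since 78 is not a perfect cube)

[ℚ(∛78)/ℚ] = 3


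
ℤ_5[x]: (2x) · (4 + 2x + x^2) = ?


Expand and collect like terms; reduce coefficients mod 5:
x^0: 0·4 = 0 ≡ 0 (mod 5)
x^1: 0·2 + 2·4 = 8 ≡ 3 (mod 5)
x^2: 0·1 + 2·2 = 4 ≡ 4 (mod 5)
x^3: 2·1 = 2 ≡ 2 (mod 5)
Result: 3x + 4x^2 + 2x^3

f · g = 3x + 4x^2 + 2x^3


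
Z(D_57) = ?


Z(G) = {g ∈ G | gx = xg for all x ∈ G}
For odd n, Z(D_n) = {e}: no nontrivial rotation commutes with all reflections

Z(D_57) = {e}


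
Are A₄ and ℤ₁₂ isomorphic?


Comparing A₄ and ℤ₁₂:
A₄ is non-abelian, ℤ₁₂ is abelian

No, A₄ ≇ ℤ₁₂


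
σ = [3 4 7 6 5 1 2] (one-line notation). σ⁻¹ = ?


To find σ⁻¹, swap domain and range:
σ(1) = 3 → σ⁻¹(3) = 1
σ(2) = 4 → σ⁻¹(4) = 2
σ(3) = 7 → σ⁻¹(7) = 3
σ(4) = 6 → σ⁻¹(6) = 4
σ(5) = 5 → σ⁻¹(5) = 5
σ(6) = 1 → σ⁻¹(1) = 6
σ(7) = 2 → σ⁻¹(2) = 7

σ⁻¹ = [6 7 1 2 5 4 3]


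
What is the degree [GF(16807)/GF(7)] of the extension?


GF(16807) = GF(7^5), so the extension degree is 5

[GF(16807)/GF(7)] = 5


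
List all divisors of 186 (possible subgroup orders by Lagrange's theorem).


Lagrange's theorem: |H| divides |G|
|G| = 186
Divisors of 186: 1, 2, 3, 6, 31, 62, 93, 186

Possible subgroup orders: {1, 2, 3, 6, 31, 62, 93, 186}


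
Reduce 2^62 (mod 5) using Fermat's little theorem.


Fermat's little theorem: if p is prime and gcd(a,p)=1, then a^(p-1) ≡ 1 (mod p)
p = 5 is prime, gcd(2,5) = 1
Reduce exponent: 62 mod 4 = 2
So 2^62 ≡ 2^2 (mod 5)
2^2 mod 5 = 4

2^62 ≡ 4 (mod 5)


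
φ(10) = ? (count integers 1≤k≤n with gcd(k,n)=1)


φ(n) = count of k ∈ {1,...,n} with gcd(k,n)=1
Coprimes to 10: {1, 3, 7, 9}
Count: 4

φ(10) = 4


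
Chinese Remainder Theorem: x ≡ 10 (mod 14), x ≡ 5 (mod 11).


m₁ = 14, m₂ = 11, gcd = 1, so CRT applies. M = m₁·m₂ = 154
Let M₁ = M/m₁ = 11, M₂ = M/m₂ = 14
Find y₁ ≡ M₁⁻¹ (mod m₁): 11⁻¹ ≡ 9 (mod 14)
Find y₂ ≡ M₂⁻¹ (mod m₂): 14⁻¹ ≡ 4 (mod 11)
x = a₁·M₁·y₁ + a₂·M₂·y₂ = 10·11·9 + 5·14·4 = 1270
Reduce mod 154: x ≡ 38
Check: 38 mod 14 = 10 ✓, 38 mod 11 = 5 ✓

x ≡ 38 (mod 154)


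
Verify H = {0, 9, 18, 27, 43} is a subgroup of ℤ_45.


Subgroup test for H = {0, 9, 18, 27, 43} in (ℤ_45, +):
(1) 0 ∈ H? Yes
(2) Closure: for all a,b ∈ H, (a+b) mod 45 ∈ H? No  [counterexample: 9 + 27 = 36 ∉ H]
(3) Inverses: for all a ∈ H, -a mod 45 ∈ H? No

No, H is not a subgroup of ℤ_45


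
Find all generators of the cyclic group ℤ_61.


g generates ℤ_n iff gcd(g,n) = 1
Prime factors of 61: 61
Generators are g ∈ {1,...,60} not divisible by any of these primes.
Generators: {1, 2, 3, 4, 5, 6, 7, 8, 9, 10, 11, 12, 13, 14, 15, 16, 17, 18, 19, 20, 21, 22, 23, 24, 25, 26, 27, 28, 29, 30, 31, 32, 33, 34, 35, 36, 37, 38, 39, 40, 41, 42, 43, 44, 45, 46, 47, 48, 49, 50, 51, 52, 53, 54, 55, 56, 57, 58, 59, 60}
Number of generators = φ(61) = 60

Generators of ℤ_61 = {1, 2, 3, 4, 5, 6, 7, 8, 9, 10, 11, 12, 13, 14, 15, 16, 17, 18, 19, 20, 21, 22, 23, 24, 25, 26, 27, 28, 29, 30, 31, 32, 33, 34, 35, 36, 37, 38, 39, 40, 41, 42, 43, 44, 45, 46, 47, 48, 49, 50, 51, 52, 53, 54, 55, 56, 57, 58, 59, 60}


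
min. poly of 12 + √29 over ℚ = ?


Let α = 12 + √29. Then α - 12 = √29, so (α - 12)² = 29, giving α² - 24α + 115 = 0. Degree 2 and α ∉ ℚ, so this is the minimal polynomial.

Minimal polynomial: x² - 24x + 115


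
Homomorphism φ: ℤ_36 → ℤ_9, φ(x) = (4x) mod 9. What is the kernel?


Kernel = preimage of identity
ker(φ) = {x ∈ ℤ_36 : 4x ≡ 0 (mod 9)}. Since 9 | 36, φ is well-defined. The kernel is the cyclic subgroup ⟨9⟩ of ℤ_36 (order 4), i.e. {0, 9, 18, 27}

ker(φ) = {0, 9, 18, 27}


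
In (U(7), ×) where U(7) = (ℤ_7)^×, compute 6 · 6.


Operation: multiplication mod 7
6 · 6 = (a × b) mod 7 with a = 6, b = 6

6 · 6 = 1


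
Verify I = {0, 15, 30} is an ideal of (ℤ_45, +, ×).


Check ideal conditions for I = {0, 15, 30} in ℤ_45:
(1) I is an additive subgroup? Yes
(2) For r ∈ ℤ_45 and a ∈ I: r·a ∈ I? Yes

Yes, I is an ideal of ℤ_45


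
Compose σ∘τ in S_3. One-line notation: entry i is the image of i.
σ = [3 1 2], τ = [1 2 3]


σ∘τ: apply τ first, then σ
1 →τ 1 →σ 3
2 →τ 2 →σ 1
3 →τ 3 →σ 2

σ∘τ = [3 1 2]


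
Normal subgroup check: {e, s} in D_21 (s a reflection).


H = {e, s} in D_21 (s a reflection)
r·s·r⁻¹ = sr⁻² ≠ s for n ≥ 3, so {e, s} is not closed under conjugation

No, not a normal subgroup


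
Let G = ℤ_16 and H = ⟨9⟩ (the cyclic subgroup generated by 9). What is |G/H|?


|⟨9⟩| = n / gcd(9, 16) = 16 / 1 = 16
H is normal (ℤ_16 is abelian).
|G/H| = |G| / |H| = 16 / 16 = 1

|G/H| = 1


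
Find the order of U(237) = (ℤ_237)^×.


U(n) is the group of units mod n; |U(n)| = φ(n)
|U(237)| = φ(237) = 156

|U(237) = (ℤ_237)^×| = 156


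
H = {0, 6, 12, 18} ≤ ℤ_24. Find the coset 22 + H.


22 + H = {22 + h (mod 24) : h ∈ H}
22+0=22, 22+6=4, 22+12=10, 22+18=16
22 + H = {4, 10, 16, 22} = 4 + H

22 + H = {4, 10, 16, 22}


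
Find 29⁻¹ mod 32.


Use the extended Euclidean algorithm to write 1 = 29·s + 32·t; then s mod 32 is the inverse.
Euclidean algorithm:
  29 = 0·32 + 29
  32 = 1·29 + 3
  29 = 9·3 + 2
  3 = 1·2 + 1
  2 = 2·1 + 0
gcd(29,32) = 1
Back-substitution gives: 29·(-11) + 32·(10) = 1
So 29⁻¹ ≡ -11 ≡ 21 (mod 32)
Check: 29 × 21 = 609 ≡ 1 (mod 32) ✓

29⁻¹ ≡ 21 (mod 32)


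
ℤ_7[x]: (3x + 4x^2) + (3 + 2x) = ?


Add coefficients mod 7:
x^0: 0 + 3 = 3 (mod 7)
x^1: 3 + 2 = 5 (mod 7)
x^2: 4 + 0 = 4 (mod 7)
Result: 3 + 5x + 4x^2

f + g = 3 + 5x + 4x^2


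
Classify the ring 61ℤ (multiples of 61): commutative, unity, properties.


61ℤ is a commutative ring under +,× but has no multiplicative identity (1 ∉ 61ℤ); it has no zero divisors, but without unity it is not an integral domain
Commutative: Yes
Integral domain: No
Has unity: No

61ℤ (multiples of 61): Commutative=Yes, Unity=No


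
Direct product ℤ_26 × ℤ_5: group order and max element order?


|ℤ_26 × ℤ_5| = 26 × 5 = 130
Max element order = lcm(26,5) = 130
Cyclic? Yes (gcd=1)

|ℤ_26×ℤ_5| = 130, max element order = 130


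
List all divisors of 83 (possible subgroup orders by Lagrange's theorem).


Lagrange's theorem: |H| divides |G|
|G| = 83
Divisors of 83: 1, 83

Possible subgroup orders: {1, 83}


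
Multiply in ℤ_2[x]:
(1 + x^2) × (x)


Expand and collect like terms; reduce coefficients mod 2:
x^0: 1·0 = 0 ≡ 0 (mod 2)
x^1: 1·1 + 0·0 = 1 ≡ 1 (mod 2)
x^2: 0·1 + 1·0 = 0 ≡ 0 (mod 2)
x^3: 1·1 = 1 ≡ 1 (mod 2)
Result: x + x^3

f · g = x + x^3


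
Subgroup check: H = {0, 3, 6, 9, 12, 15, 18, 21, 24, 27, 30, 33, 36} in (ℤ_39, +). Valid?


Subgroup test for H = {0, 3, 6, 9, 12, 15, 18, 21, 24, 27, 30, 33, 36} in (ℤ_39, +):
(1) 0 ∈ H? Yes
(2) Closure: for all a,b ∈ H, (a+b) mod 39 ∈ H? Yes
(3) Inverses: for all a ∈ H, -a mod 39 ∈ H? Yes

Yes, H is a subgroup of ℤ_39


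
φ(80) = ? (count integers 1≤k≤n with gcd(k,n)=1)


Factor n: 80 = 2^4 × 5
φ(n) = n · ∏(1 - 1/p) over distinct primes p | n
φ(80) = 80 · (1 - 1/2) · (1 - 1/5) = 32

φ(80) = 32


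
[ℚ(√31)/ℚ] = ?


√31 has minimal polynomial x² - 31 (irreducible over ℚ since 31 is squarefree)

[ℚ(√31)/ℚ] = 2


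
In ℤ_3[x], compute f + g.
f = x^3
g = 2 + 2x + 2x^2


Add coefficients mod 3:
x^0: 0 + 2 = 2 (mod 3)
x^1: 0 + 2 = 2 (mod 3)
x^2: 0 + 2 = 2 (mod 3)
x^3: 1 + 0 = 1 (mod 3)
Result: 2 + 2x + 2x^2 + x^3

f + g = 2 + 2x + 2x^2 + x^3


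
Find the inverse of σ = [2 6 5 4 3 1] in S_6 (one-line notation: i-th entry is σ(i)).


To find σ⁻¹, swap domain and range:
σ(1) = 2 → σ⁻¹(2) = 1
σ(2) = 6 → σ⁻¹(6) = 2
σ(3) = 5 → σ⁻¹(5) = 3
σ(4) = 4 → σ⁻¹(4) = 4
σ(5) = 3 → σ⁻¹(3) = 5
σ(6) = 1 → σ⁻¹(1) = 6

σ⁻¹ = [6 1 5 4 3 2]


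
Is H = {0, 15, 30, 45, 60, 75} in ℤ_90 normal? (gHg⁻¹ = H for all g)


H = {0, 15, 30, 45, 60, 75} in ℤ_90
ℤ_90 is abelian; every subgroup of an abelian group is normal

Yes, normal subgroup


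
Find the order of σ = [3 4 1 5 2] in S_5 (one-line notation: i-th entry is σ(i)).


Cycle decomposition: (1 3) (2 4 5)
Cycle lengths: 2, 3
Order = lcm(2, 3) = 6

ord(σ) = 6


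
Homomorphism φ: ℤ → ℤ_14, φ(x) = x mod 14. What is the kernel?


Kernel = preimage of identity
ker(φ) = {x ∈ ℤ : x ≡ 0 (mod 14)} = 14ℤ = {0, ±14, ±28, ...}

ker(φ) = 14ℤ


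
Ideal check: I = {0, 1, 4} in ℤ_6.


Check ideal conditions for I = {0, 1, 4} in ℤ_6:
(1) I is an additive subgroup? No
(2) For r ∈ ℤ_6 and a ∈ I: r·a ∈ I? No  [counterexample: r=2, a=1, r·a mod 6 = 2 ∉ I]

No, I is not an ideal of ℤ_6
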